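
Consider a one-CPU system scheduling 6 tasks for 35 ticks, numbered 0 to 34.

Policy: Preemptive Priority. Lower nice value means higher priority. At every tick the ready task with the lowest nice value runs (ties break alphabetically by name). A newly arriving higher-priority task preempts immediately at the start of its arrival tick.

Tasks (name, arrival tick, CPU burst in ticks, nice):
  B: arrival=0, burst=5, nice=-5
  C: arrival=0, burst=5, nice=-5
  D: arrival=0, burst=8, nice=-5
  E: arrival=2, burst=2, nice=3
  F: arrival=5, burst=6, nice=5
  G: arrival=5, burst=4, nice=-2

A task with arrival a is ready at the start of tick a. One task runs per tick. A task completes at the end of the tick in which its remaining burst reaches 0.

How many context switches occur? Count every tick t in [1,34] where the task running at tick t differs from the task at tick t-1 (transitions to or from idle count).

context switches = 6

t=0: ready={B,C,D} → run B
t=1: ready={B,C,D} → run B
t=2: ready={B,C,D,E} → run B
t=3: ready={B,C,D,E} → run B
t=4: ready={B,C,D,E} → run B
t=5: ready={C,D,E,F,G} → run C
t=6: ready={C,D,E,F,G} → run C
t=7: ready={C,D,E,F,G} → run C
t=8: ready={C,D,E,F,G} → run C
t=9: ready={C,D,E,F,G} → run C
t=10: ready={D,E,F,G} → run D
t=11: ready={D,E,F,G} → run D
t=12: ready={D,E,F,G} → run D
t=13: ready={D,E,F,G} → run D
t=14: ready={D,E,F,G} → run D
t=15: ready={D,E,F,G} → run D
t=16: ready={D,E,F,G} → run D
t=17: ready={D,E,F,G} → run D
t=18: ready={E,F,G} → run G
t=19: ready={E,F,G} → run G
t=20: ready={E,F,G} → run G
t=21: ready={E,F,G} → run G
t=22: ready={E,F} → run E
t=23: ready={E,F} → run E
t=24: ready={F} → run F
t=25: ready={F} → run F
t=26: ready={F} → run F
t=27: ready={F} → run F
t=28: ready={F} → run F
t=29: ready={F} → run F
t=30: (idle)
t=31: (idle)
t=32: (idle)
t=33: (idle)
t=34: (idle)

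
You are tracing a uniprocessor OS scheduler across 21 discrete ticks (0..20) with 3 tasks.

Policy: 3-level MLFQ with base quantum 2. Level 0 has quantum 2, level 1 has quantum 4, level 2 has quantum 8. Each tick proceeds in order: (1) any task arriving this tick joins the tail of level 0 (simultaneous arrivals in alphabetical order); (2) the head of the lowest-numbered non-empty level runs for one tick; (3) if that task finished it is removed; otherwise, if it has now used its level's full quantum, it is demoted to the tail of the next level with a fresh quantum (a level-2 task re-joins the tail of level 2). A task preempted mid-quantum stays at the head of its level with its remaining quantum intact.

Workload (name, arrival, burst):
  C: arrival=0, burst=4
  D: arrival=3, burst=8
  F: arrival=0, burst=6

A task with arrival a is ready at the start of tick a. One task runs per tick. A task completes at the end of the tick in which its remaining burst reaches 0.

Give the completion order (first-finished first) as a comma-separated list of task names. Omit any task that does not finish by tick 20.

t=0: L0/L1/L2 = CF/-/- → run C
t=1: L0/L1/L2 = CF/-/- → run C
t=2: L0/L1/L2 = F/C/- → run F
t=3: L0/L1/L2 = FD/C/- → run F
t=4: L0/L1/L2 = D/CF/- → run D
t=5: L0/L1/L2 = D/CF/- → run D
t=6: L0/L1/L2 = -/CFD/- → run C
t=7: L0/L1/L2 = -/CFD/- → run C
t=8: L0/L1/L2 = -/FD/- → run F
t=9: L0/L1/L2 = -/FD/- → run F
t=10: L0/L1/L2 = -/FD/- → run F
t=11: L0/L1/L2 = -/FD/- → run F
t=12: L0/L1/L2 = -/D/- → run D
t=13: L0/L1/L2 = -/D/- → run D
t=14: L0/L1/L2 = -/D/- → run D
t=15: L0/L1/L2 = -/D/- → run D
t=16: L0/L1/L2 = -/-/D → run D
t=17: L0/L1/L2 = -/-/D → run D
t=18: (idle)
t=19: (idle)
t=20: (idle)

completion order = C, F, D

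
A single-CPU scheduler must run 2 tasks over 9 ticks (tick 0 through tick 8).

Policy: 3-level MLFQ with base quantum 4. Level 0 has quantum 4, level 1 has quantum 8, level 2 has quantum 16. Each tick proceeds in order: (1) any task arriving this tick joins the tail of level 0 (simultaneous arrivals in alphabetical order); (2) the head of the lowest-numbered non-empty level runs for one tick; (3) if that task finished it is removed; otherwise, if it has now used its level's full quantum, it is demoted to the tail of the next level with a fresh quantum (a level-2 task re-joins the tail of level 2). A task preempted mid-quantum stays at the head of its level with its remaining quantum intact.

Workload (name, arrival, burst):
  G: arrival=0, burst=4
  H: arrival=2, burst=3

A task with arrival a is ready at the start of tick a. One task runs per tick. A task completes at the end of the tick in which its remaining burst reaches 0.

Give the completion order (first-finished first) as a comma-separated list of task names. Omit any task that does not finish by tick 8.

completion order = G, H

t=0: L0/L1/L2 = G/-/- → run G
t=1: L0/L1/L2 = G/-/- → run G
t=2: L0/L1/L2 = GH/-/- → run G
t=3: L0/L1/L2 = GH/-/- → run G
t=4: L0/L1/L2 = H/-/- → run H
t=5: L0/L1/L2 = H/-/- → run H
t=6: L0/L1/L2 = H/-/- → run H
t=7: (idle)
t=8: (idle)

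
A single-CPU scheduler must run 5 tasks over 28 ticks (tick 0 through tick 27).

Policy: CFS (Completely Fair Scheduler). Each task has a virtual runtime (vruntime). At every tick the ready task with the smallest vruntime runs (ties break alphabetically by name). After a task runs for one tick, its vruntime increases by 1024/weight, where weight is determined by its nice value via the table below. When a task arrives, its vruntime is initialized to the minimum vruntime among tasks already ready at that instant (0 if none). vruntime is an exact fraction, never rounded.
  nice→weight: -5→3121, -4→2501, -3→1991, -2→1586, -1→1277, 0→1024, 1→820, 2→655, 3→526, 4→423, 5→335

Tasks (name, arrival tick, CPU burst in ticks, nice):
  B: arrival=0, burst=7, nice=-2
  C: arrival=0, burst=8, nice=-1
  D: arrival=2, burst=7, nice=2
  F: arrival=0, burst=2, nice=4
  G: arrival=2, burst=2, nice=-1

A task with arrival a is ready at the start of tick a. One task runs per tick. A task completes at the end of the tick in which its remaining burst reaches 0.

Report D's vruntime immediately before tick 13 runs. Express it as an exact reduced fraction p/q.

t=0: vr[B=0 C=0 F=0] → run B
t=1: vr[B=512/793 C=0 F=0] → run C
t=2: vr[B=512/793 C=1024/1277 D=0 F=0 G=0] → run D
t=3: vr[B=512/793 C=1024/1277 D=1024/655 F=0 G=0] → run F
t=4: vr[B=512/793 C=1024/1277 D=1024/655 F=1024/423 G=0] → run G
t=5: vr[B=512/793 C=1024/1277 D=1024/655 F=1024/423 G=1024/1277] → run B
t=6: vr[B=1024/793 C=1024/1277 D=1024/655 F=1024/423 G=1024/1277] → run C
t=7: vr[B=1024/793 C=2048/1277 D=1024/655 F=1024/423 G=1024/1277] → run G
t=8: vr[B=1024/793 C=2048/1277 D=1024/655 F=1024/423] → run B
t=9: vr[B=1536/793 C=2048/1277 D=1024/655 F=1024/423] → run D
t=10: vr[B=1536/793 C=2048/1277 D=2048/655 F=1024/423] → run C
t=11: vr[B=1536/793 C=3072/1277 D=2048/655 F=1024/423] → run B
t=12: vr[B=2048/793 C=3072/1277 D=2048/655 F=1024/423] → run C
t=13: vr[B=2048/793 C=4096/1277 D=2048/655 F=1024/423] → run F
t=14: vr[B=2048/793 C=4096/1277 D=2048/655] → run B
t=15: vr[B=2560/793 C=4096/1277 D=2048/655] → run D
t=16: vr[B=2560/793 C=4096/1277 D=3072/655] → run C
t=17: vr[B=2560/793 C=5120/1277 D=3072/655] → run B
t=18: vr[B=3072/793 C=5120/1277 D=3072/655] → run B
t=19: vr[C=5120/1277 D=3072/655] → run C
t=20: vr[C=6144/1277 D=3072/655] → run D
t=21: vr[C=6144/1277 D=4096/655] → run C
t=22: vr[C=7168/1277 D=4096/655] → run C
t=23: vr[D=4096/655] → run D
t=24: vr[D=1024/131] → run D
t=25: vr[D=6144/655] → run D
t=26: (idle)
t=27: (idle)

vruntime(D, start of tick 13) = 2048/655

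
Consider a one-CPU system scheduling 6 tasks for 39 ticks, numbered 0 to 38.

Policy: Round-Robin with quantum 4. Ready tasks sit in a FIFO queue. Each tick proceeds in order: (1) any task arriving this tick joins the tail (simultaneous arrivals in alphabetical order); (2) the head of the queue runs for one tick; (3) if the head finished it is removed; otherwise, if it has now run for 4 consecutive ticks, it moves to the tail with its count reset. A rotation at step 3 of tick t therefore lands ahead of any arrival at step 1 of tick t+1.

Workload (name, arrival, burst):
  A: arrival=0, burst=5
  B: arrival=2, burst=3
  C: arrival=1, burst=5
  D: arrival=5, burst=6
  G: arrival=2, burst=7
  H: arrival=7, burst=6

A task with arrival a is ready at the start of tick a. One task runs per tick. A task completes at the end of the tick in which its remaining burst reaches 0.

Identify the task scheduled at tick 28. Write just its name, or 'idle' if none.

running at tick 28 = D

t=0: queue=[A] q_used=0 → run A
t=1: queue=[A,C] q_used=1 → run A
t=2: queue=[A,C,B,G] q_used=2 → run A
t=3: queue=[A,C,B,G] q_used=3 → run A
t=4: queue=[C,B,G,A] q_used=0 → run C
t=5: queue=[C,B,G,A,D] q_used=1 → run C
t=6: queue=[C,B,G,A,D] q_used=2 → run C
t=7: queue=[C,B,G,A,D,H] q_used=3 → run C
t=8: queue=[B,G,A,D,H,C] q_used=0 → run B
t=9: queue=[B,G,A,D,H,C] q_used=1 → run B
t=10: queue=[B,G,A,D,H,C] q_used=2 → run B
t=11: queue=[G,A,D,H,C] q_used=0 → run G
t=12: queue=[G,A,D,H,C] q_used=1 → run G
t=13: queue=[G,A,D,H,C] q_used=2 → run G
t=14: queue=[G,A,D,H,C] q_used=3 → run G
t=15: queue=[A,D,H,C,G] q_used=0 → run A
t=16: queue=[D,H,C,G] q_used=0 → run D
t=17: queue=[D,H,C,G] q_used=1 → run D
t=18: queue=[D,H,C,G] q_used=2 → run D
t=19: queue=[D,H,C,G] q_used=3 → run D
t=20: queue=[H,C,G,D] q_used=0 → run H
t=21: queue=[H,C,G,D] q_used=1 → run H
t=22: queue=[H,C,G,D] q_used=2 → run H
t=23: queue=[H,C,G,D] q_used=3 → run H
t=24: queue=[C,G,D,H] q_used=0 → run C
t=25: queue=[G,D,H] q_used=0 → run G
t=26: queue=[G,D,H] q_used=1 → run G
t=27: queue=[G,D,H] q_used=2 → run G
t=28: queue=[D,H] q_used=0 → run D
t=29: queue=[D,H] q_used=1 → run D
t=30: queue=[H] q_used=0 → run H
t=31: queue=[H] q_used=1 → run H
t=32: (idle)
t=33: (idle)
t=34: (idle)
t=35: (idle)
t=36: (idle)
t=37: (idle)
t=38: (idle)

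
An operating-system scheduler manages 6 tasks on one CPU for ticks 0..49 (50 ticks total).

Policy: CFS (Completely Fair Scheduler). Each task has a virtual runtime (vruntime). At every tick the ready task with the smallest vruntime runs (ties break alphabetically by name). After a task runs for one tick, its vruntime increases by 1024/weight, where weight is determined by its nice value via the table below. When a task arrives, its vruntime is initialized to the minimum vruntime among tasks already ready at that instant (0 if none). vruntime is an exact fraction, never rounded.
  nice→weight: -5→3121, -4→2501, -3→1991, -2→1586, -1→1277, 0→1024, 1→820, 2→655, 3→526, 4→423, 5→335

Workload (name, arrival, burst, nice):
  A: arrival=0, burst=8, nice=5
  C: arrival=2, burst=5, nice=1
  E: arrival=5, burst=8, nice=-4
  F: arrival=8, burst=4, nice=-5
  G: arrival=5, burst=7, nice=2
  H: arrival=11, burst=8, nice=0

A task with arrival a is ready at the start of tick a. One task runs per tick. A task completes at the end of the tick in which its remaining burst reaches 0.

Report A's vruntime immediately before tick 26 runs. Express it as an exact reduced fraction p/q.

t=0: vr[A=0] → run A
t=1: vr[A=1024/335] → run A
t=2: vr[A=2048/335 C=2048/335] → run A
t=3: vr[A=3072/335 C=2048/335] → run C
t=4: vr[A=3072/335 C=20224/2747] → run C
t=5: vr[A=3072/335 C=118272/13735 E=118272/13735 G=118272/13735] → run C
t=6: vr[A=3072/335 C=135424/13735 E=118272/13735 G=118272/13735] → run E
t=7: vr[A=3072/335 C=135424/13735 E=7557632/837835 G=118272/13735] → run G
t=8: vr[A=3072/335 C=135424/13735 E=7557632/837835 F=7557632/837835 G=3661312/359857] → run E
t=9: vr[A=3072/335 C=135424/13735 E=7900672/837835 F=7557632/837835 G=3661312/359857] → run F
t=10: vr[A=3072/335 C=135424/13735 E=7900672/837835 F=24445312512/2614883035 G=3661312/359857] → run A
t=11: vr[A=4096/335 C=135424/13735 E=7900672/837835 F=24445312512/2614883035 G=3661312/359857 H=24445312512/2614883035] → run F
t=12: vr[A=4096/335 C=135424/13735 E=7900672/837835 F=25303255552/2614883035 G=3661312/359857 H=24445312512/2614883035] → run H
t=13: vr[A=4096/335 C=135424/13735 E=7900672/837835 F=25303255552/2614883035 G=3661312/359857 H=27060195547/2614883035] → run E
t=14: vr[A=4096/335 C=135424/13735 E=8243712/837835 F=25303255552/2614883035 G=3661312/359857 H=27060195547/2614883035] → run F
t=15: vr[A=4096/335 C=135424/13735 E=8243712/837835 F=26161198592/2614883035 G=3661312/359857 H=27060195547/2614883035] → run E
t=16: vr[A=4096/335 C=135424/13735 E=8586752/837835 F=26161198592/2614883035 G=3661312/359857 H=27060195547/2614883035] → run C
t=17: vr[A=4096/335 C=152576/13735 E=8586752/837835 F=26161198592/2614883035 G=3661312/359857 H=27060195547/2614883035] → run F
t=18: vr[A=4096/335 C=152576/13735 E=8586752/837835 G=3661312/359857 H=27060195547/2614883035] → run G
t=19: vr[A=4096/335 C=152576/13735 E=8586752/837835 G=21119488/1799285 H=27060195547/2614883035] → run E
t=20: vr[A=4096/335 C=152576/13735 E=8929792/837835 G=21119488/1799285 H=27060195547/2614883035] → run H
t=21: vr[A=4096/335 C=152576/13735 E=8929792/837835 G=21119488/1799285 H=29675078582/2614883035] → run E
t=22: vr[A=4096/335 C=152576/13735 E=9272832/837835 G=21119488/1799285 H=29675078582/2614883035] → run E
t=23: vr[A=4096/335 C=152576/13735 E=9615872/837835 G=21119488/1799285 H=29675078582/2614883035] → run C
t=24: vr[A=4096/335 E=9615872/837835 G=21119488/1799285 H=29675078582/2614883035] → run H
t=25: vr[A=4096/335 E=9615872/837835 G=21119488/1799285 H=32289961617/2614883035] → run E
t=26: vr[A=4096/335 G=21119488/1799285 H=32289961617/2614883035] → run G
t=27: vr[A=4096/335 G=23932416/1799285 H=32289961617/2614883035] → run A
t=28: vr[A=1024/67 G=23932416/1799285 H=32289961617/2614883035] → run H
t=29: vr[A=1024/67 G=23932416/1799285 H=34904844652/2614883035] → run G
t=30: vr[A=1024/67 G=26745344/1799285 H=34904844652/2614883035] → run H
t=31: vr[A=1024/67 G=26745344/1799285 H=37519727687/2614883035] → run H
t=32: vr[A=1024/67 G=26745344/1799285 H=40134610722/2614883035] → run G
t=33: vr[A=1024/67 G=29558272/1799285 H=40134610722/2614883035] → run A
t=34: vr[A=6144/335 G=29558272/1799285 H=40134610722/2614883035] → run H
t=35: vr[A=6144/335 G=29558272/1799285 H=42749493757/2614883035] → run H
t=36: vr[A=6144/335 G=29558272/1799285] → run G
t=37: vr[A=6144/335 G=6474240/359857] → run G
t=38: vr[A=6144/335] → run A
t=39: vr[A=7168/335] → run A
t=40: (idle)
t=41: (idle)
t=42: (idle)
t=43: (idle)
t=44: (idle)
t=45: (idle)
t=46: (idle)
t=47: (idle)
t=48: (idle)
t=49: (idle)

vruntime(A, start of tick 26) = 4096/335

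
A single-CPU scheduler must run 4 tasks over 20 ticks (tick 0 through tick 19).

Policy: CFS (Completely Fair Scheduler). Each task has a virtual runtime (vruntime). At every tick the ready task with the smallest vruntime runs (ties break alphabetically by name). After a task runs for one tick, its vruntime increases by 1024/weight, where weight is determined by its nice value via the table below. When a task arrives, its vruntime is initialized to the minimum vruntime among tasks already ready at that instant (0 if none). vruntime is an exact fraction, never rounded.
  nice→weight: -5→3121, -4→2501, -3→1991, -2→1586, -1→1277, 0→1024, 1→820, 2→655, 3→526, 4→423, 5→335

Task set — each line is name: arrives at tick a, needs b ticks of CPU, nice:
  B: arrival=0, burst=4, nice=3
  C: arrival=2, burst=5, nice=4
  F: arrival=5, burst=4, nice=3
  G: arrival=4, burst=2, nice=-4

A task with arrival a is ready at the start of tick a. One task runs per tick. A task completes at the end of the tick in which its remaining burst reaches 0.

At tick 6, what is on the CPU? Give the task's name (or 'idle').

running at tick 6 = G

t=0: vr[B=0] → run B
t=1: vr[B=512/263] → run B
t=2: vr[B=1024/263 C=1024/263] → run B
t=3: vr[B=1536/263 C=1024/263] → run C
t=4: vr[B=1536/263 C=702464/111249 G=1536/263] → run B
t=5: vr[C=702464/111249 F=1536/263 G=1536/263] → run F
t=6: vr[C=702464/111249 F=2048/263 G=1536/263] → run G
t=7: vr[C=702464/111249 F=2048/263 G=4110848/657763] → run G
t=8: vr[C=702464/111249 F=2048/263] → run C
t=9: vr[C=971776/111249 F=2048/263] → run F
t=10: vr[C=971776/111249 F=2560/263] → run C
t=11: vr[C=413696/37083 F=2560/263] → run F
t=12: vr[C=413696/37083 F=3072/263] → run C
t=13: vr[C=1510400/111249 F=3072/263] → run F
t=14: vr[C=1510400/111249] → run C
t=15: (idle)
t=16: (idle)
t=17: (idle)
t=18: (idle)
t=19: (idle)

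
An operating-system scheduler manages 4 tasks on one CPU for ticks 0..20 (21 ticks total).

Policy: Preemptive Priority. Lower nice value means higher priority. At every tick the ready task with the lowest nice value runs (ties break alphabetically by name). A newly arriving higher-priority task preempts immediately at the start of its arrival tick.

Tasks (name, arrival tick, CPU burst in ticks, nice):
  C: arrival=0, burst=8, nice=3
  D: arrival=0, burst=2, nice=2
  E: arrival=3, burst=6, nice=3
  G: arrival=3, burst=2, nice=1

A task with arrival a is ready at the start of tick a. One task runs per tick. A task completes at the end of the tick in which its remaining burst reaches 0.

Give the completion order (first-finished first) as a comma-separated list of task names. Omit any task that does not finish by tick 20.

t=0: ready={C,D} → run D
t=1: ready={C,D} → run D
t=2: ready={C} → run C
t=3: ready={C,E,G} → run G
t=4: ready={C,E,G} → run G
t=5: ready={C,E} → run C
t=6: ready={C,E} → run C
t=7: ready={C,E} → run C
t=8: ready={C,E} → run C
t=9: ready={C,E} → run C
t=10: ready={C,E} → run C
t=11: ready={C,E} → run C
t=12: ready={E} → run E
t=13: ready={E} → run E
t=14: ready={E} → run E
t=15: ready={E} → run E
t=16: ready={E} → run E
t=17: ready={E} → run E
t=18: (idle)
t=19: (idle)
t=20: (idle)

completion order = D, G, C, E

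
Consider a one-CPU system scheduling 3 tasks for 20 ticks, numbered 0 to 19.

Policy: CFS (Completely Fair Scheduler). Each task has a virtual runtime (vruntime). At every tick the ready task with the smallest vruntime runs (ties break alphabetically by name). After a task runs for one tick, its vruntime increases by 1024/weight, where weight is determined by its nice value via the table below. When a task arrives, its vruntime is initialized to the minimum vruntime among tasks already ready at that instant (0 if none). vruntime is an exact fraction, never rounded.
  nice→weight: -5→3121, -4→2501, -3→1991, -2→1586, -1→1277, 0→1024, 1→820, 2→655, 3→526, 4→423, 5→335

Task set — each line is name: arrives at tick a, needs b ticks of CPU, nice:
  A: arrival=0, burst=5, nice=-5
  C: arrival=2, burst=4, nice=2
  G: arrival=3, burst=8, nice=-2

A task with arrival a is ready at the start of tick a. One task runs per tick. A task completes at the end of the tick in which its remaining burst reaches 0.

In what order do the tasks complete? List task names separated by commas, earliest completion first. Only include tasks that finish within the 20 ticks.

t=0: vr[A=0] → run A
t=1: vr[A=1024/3121] → run A
t=2: vr[A=2048/3121 C=2048/3121] → run A
t=3: vr[A=3072/3121 C=2048/3121 G=2048/3121] → run C
t=4: vr[A=3072/3121 C=4537344/2044255 G=2048/3121] → run G
t=5: vr[A=3072/3121 C=4537344/2044255 G=3222016/2474953] → run A
t=6: vr[A=4096/3121 C=4537344/2044255 G=3222016/2474953] → run G
t=7: vr[A=4096/3121 C=4537344/2044255 G=4819968/2474953] → run A
t=8: vr[C=4537344/2044255 G=4819968/2474953] → run G
t=9: vr[C=4537344/2044255 G=6417920/2474953] → run C
t=10: vr[C=7733248/2044255 G=6417920/2474953] → run G
t=11: vr[C=7733248/2044255 G=8015872/2474953] → run G
t=12: vr[C=7733248/2044255 G=9613824/2474953] → run C
t=13: vr[C=10929152/2044255 G=9613824/2474953] → run G
t=14: vr[C=10929152/2044255 G=11211776/2474953] → run G
t=15: vr[C=10929152/2044255 G=12809728/2474953] → run G
t=16: vr[C=10929152/2044255] → run C
t=17: (idle)
t=18: (idle)
t=19: (idle)

completion order = A, G, C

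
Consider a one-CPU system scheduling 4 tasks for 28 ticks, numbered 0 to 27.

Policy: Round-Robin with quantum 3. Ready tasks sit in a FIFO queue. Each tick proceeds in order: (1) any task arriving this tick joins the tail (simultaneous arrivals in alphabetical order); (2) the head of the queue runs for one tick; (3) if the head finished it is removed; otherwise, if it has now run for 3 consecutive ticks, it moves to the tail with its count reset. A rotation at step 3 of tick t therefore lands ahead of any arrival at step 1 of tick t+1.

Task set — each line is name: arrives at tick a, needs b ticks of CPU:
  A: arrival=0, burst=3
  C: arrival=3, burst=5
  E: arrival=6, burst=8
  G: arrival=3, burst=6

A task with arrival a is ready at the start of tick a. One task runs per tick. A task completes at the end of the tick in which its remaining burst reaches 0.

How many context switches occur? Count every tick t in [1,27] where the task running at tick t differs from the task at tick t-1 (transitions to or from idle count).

t=0: queue=[A] q_used=0 → run A
t=1: queue=[A] q_used=1 → run A
t=2: queue=[A] q_used=2 → run A
t=3: queue=[C,G] q_used=0 → run C
t=4: queue=[C,G] q_used=1 → run C
t=5: queue=[C,G] q_used=2 → run C
t=6: queue=[G,C,E] q_used=0 → run G
t=7: queue=[G,C,E] q_used=1 → run G
t=8: queue=[G,C,E] q_used=2 → run G
t=9: queue=[C,E,G] q_used=0 → run C
t=10: queue=[C,E,G] q_used=1 → run C
t=11: queue=[E,G] q_used=0 → run E
t=12: queue=[E,G] q_used=1 → run E
t=13: queue=[E,G] q_used=2 → run E
t=14: queue=[G,E] q_used=0 → run G
t=15: queue=[G,E] q_used=1 → run G
t=16: queue=[G,E] q_used=2 → run G
t=17: queue=[E] q_used=0 → run E
t=18: queue=[E] q_used=1 → run E
t=19: queue=[E] q_used=2 → run E
t=20: queue=[E] q_used=0 → run E
t=21: queue=[E] q_used=1 → run E
t=22: (idle)
t=23: (idle)
t=24: (idle)
t=25: (idle)
t=26: (idle)
t=27: (idle)

context switches = 7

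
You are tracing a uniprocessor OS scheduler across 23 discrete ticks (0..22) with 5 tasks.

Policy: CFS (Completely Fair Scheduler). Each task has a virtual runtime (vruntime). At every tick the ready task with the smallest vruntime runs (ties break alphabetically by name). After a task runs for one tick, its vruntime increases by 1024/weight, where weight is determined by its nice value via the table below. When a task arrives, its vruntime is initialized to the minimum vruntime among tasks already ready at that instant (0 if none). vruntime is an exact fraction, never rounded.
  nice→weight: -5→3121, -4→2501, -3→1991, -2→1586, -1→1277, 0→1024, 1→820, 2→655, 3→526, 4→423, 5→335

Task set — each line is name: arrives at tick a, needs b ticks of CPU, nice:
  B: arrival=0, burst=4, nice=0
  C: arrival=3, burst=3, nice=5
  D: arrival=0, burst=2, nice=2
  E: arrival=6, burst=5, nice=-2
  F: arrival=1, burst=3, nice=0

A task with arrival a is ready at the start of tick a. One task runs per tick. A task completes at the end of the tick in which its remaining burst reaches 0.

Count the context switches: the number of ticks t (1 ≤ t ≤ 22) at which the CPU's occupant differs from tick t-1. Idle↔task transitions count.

t=0: vr[B=0 D=0] → run B
t=1: vr[B=1 D=0 F=0] → run D
t=2: vr[B=1 D=1024/655 F=0] → run F
t=3: vr[B=1 C=1 D=1024/655 F=1] → run B
t=4: vr[B=2 C=1 D=1024/655 F=1] → run C
t=5: vr[B=2 C=1359/335 D=1024/655 F=1] → run F
t=6: vr[B=2 C=1359/335 D=1024/655 E=1024/655 F=2] → run D
t=7: vr[B=2 C=1359/335 E=1024/655 F=2] → run E
t=8: vr[B=2 C=1359/335 E=1147392/519415 F=2] → run B
t=9: vr[B=3 C=1359/335 E=1147392/519415 F=2] → run F
t=10: vr[B=3 C=1359/335 E=1147392/519415] → run E
t=11: vr[B=3 C=1359/335 E=1482752/519415] → run E
t=12: vr[B=3 C=1359/335 E=1818112/519415] → run B
t=13: vr[C=1359/335 E=1818112/519415] → run E
t=14: vr[C=1359/335 E=2153472/519415] → run C
t=15: vr[C=2383/335 E=2153472/519415] → run E
t=16: vr[C=2383/335] → run C
t=17: (idle)
t=18: (idle)
t=19: (idle)
t=20: (idle)
t=21: (idle)
t=22: (idle)

context switches = 16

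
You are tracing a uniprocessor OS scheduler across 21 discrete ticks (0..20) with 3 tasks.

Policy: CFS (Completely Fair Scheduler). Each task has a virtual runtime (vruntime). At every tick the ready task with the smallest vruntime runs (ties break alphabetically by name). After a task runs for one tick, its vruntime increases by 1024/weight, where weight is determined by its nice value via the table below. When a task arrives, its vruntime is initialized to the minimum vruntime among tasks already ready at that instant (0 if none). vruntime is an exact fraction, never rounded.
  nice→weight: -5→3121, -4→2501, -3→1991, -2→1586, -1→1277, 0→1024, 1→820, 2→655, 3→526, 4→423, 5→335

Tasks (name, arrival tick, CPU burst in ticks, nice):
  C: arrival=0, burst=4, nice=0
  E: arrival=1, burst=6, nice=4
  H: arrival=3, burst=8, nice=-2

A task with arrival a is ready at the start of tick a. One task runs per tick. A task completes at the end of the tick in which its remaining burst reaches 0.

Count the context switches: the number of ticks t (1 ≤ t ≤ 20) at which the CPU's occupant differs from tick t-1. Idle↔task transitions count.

t=0: vr[C=0] → run C
t=1: vr[C=1 E=1] → run C
t=2: vr[C=2 E=1] → run E
t=3: vr[C=2 E=1447/423 H=2] → run C
t=4: vr[C=3 E=1447/423 H=2] → run H
t=5: vr[C=3 E=1447/423 H=2098/793] → run H
t=6: vr[C=3 E=1447/423 H=2610/793] → run C
t=7: vr[E=1447/423 H=2610/793] → run H
t=8: vr[E=1447/423 H=3122/793] → run E
t=9: vr[E=2471/423 H=3122/793] → run H
t=10: vr[E=2471/423 H=3634/793] → run H
t=11: vr[E=2471/423 H=4146/793] → run H
t=12: vr[E=2471/423 H=4658/793] → run E
t=13: vr[E=1165/141 H=4658/793] → run H
t=14: vr[E=1165/141 H=5170/793] → run H
t=15: vr[E=1165/141] → run E
t=16: vr[E=4519/423] → run E
t=17: vr[E=5543/423] → run E
t=18: (idle)
t=19: (idle)
t=20: (idle)

context switches = 11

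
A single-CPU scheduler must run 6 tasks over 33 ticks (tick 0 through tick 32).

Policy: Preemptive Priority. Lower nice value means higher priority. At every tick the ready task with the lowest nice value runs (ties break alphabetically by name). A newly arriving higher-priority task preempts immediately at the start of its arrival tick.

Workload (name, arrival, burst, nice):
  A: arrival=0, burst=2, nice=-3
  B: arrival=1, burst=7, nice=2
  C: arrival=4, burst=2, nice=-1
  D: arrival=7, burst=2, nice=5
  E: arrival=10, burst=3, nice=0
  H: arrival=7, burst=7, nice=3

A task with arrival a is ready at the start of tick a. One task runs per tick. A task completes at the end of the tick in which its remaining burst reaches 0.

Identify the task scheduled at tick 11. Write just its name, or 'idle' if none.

running at tick 11 = E

t=0: ready={A} → run A
t=1: ready={A,B} → run A
t=2: ready={B} → run B
t=3: ready={B} → run B
t=4: ready={B,C} → run C
t=5: ready={B,C} → run C
t=6: ready={B} → run B
t=7: ready={B,D,H} → run B
t=8: ready={B,D,H} → run B
t=9: ready={B,D,H} → run B
t=10: ready={B,D,E,H} → run E
t=11: ready={B,D,E,H} → run E
t=12: ready={B,D,E,H} → run E
t=13: ready={B,D,H} → run B
t=14: ready={D,H} → run H
t=15: ready={D,H} → run H
t=16: ready={D,H} → run H
t=17: ready={D,H} → run H
t=18: ready={D,H} → run H
t=19: ready={D,H} → run H
t=20: ready={D,H} → run H
t=21: ready={D} → run D
t=22: ready={D} → run D
t=23: (idle)
t=24: (idle)
t=25: (idle)
t=26: (idle)
t=27: (idle)
t=28: (idle)
t=29: (idle)
t=30: (idle)
t=31: (idle)
t=32: (idle)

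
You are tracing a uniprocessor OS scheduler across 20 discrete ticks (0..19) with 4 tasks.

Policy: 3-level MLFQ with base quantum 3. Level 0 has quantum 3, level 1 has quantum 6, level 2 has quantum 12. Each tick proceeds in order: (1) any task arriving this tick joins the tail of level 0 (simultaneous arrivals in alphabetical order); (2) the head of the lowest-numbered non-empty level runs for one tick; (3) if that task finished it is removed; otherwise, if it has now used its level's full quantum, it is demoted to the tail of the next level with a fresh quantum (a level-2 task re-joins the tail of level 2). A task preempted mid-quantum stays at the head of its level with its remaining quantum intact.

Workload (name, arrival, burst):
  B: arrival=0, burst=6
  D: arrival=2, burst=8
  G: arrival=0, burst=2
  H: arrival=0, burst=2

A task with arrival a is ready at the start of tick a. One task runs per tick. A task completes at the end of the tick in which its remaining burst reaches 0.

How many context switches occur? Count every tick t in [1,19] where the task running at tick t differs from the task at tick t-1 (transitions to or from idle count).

context switches = 6

t=0: L0/L1/L2 = BGH/-/- → run B
t=1: L0/L1/L2 = BGH/-/- → run B
t=2: L0/L1/L2 = BGHD/-/- → run B
t=3: L0/L1/L2 = GHD/B/- → run G
t=4: L0/L1/L2 = GHD/B/- → run G
t=5: L0/L1/L2 = HD/B/- → run H
t=6: L0/L1/L2 = HD/B/- → run H
t=7: L0/L1/L2 = D/B/- → run D
t=8: L0/L1/L2 = D/B/- → run D
t=9: L0/L1/L2 = D/B/- → run D
t=10: L0/L1/L2 = -/BD/- → run B
t=11: L0/L1/L2 = -/BD/- → run B
t=12: L0/L1/L2 = -/BD/- → run B
t=13: L0/L1/L2 = -/D/- → run D
t=14: L0/L1/L2 = -/D/- → run D
t=15: L0/L1/L2 = -/D/- → run D
t=16: L0/L1/L2 = -/D/- → run D
t=17: L0/L1/L2 = -/D/- → run D
t=18: (idle)
t=19: (idle)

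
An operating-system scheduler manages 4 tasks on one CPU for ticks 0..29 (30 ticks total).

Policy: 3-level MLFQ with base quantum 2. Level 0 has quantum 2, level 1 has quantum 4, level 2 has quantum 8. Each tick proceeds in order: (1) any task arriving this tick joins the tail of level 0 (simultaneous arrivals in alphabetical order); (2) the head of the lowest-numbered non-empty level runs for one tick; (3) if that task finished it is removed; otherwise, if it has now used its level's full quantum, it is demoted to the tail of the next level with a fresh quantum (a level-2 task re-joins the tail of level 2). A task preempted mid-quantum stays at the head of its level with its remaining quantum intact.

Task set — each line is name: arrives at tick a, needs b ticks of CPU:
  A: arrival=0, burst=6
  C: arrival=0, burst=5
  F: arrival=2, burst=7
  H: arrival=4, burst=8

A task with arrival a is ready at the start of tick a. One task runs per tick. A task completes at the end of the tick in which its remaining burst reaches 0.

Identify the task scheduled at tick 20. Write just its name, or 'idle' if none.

t=0: L0/L1/L2 = AC/-/- → run A
t=1: L0/L1/L2 = AC/-/- → run A
t=2: L0/L1/L2 = CF/A/- → run C
t=3: L0/L1/L2 = CF/A/- → run C
t=4: L0/L1/L2 = FH/AC/- → run F
t=5: L0/L1/L2 = FH/AC/- → run F
t=6: L0/L1/L2 = H/ACF/- → run H
t=7: L0/L1/L2 = H/ACF/- → run H
t=8: L0/L1/L2 = -/ACFH/- → run A
t=9: L0/L1/L2 = -/ACFH/- → run A
t=10: L0/L1/L2 = -/ACFH/- → run A
t=11: L0/L1/L2 = -/ACFH/- → run A
t=12: L0/L1/L2 = -/CFH/- → run C
t=13: L0/L1/L2 = -/CFH/- → run C
t=14: L0/L1/L2 = -/CFH/- → run C
t=15: L0/L1/L2 = -/FH/- → run F
t=16: L0/L1/L2 = -/FH/- → run F
t=17: L0/L1/L2 = -/FH/- → run F
t=18: L0/L1/L2 = -/FH/- → run F
t=19: L0/L1/L2 = -/H/F → run H
t=20: L0/L1/L2 = -/H/F → run H
t=21: L0/L1/L2 = -/H/F → run H
t=22: L0/L1/L2 = -/H/F → run H
t=23: L0/L1/L2 = -/-/FH → run F
t=24: L0/L1/L2 = -/-/H → run H
t=25: L0/L1/L2 = -/-/H → run H
t=26: (idle)
t=27: (idle)
t=28: (idle)
t=29: (idle)

running at tick 20 = H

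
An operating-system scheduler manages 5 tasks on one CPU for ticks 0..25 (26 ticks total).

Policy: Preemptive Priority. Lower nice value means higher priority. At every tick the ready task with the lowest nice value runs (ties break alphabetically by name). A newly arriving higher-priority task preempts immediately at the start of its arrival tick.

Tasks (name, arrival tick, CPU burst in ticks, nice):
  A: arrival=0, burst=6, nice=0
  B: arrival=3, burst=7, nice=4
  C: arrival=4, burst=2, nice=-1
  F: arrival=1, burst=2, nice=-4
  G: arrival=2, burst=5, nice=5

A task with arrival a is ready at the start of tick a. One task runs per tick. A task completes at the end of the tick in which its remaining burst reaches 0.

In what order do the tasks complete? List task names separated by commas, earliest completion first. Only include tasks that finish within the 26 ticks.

t=0: ready={A} → run A
t=1: ready={A,F} → run F
t=2: ready={A,F,G} → run F
t=3: ready={A,B,G} → run A
t=4: ready={A,B,C,G} → run C
t=5: ready={A,B,C,G} → run C
t=6: ready={A,B,G} → run A
t=7: ready={A,B,G} → run A
t=8: ready={A,B,G} → run A
t=9: ready={A,B,G} → run A
t=10: ready={B,G} → run B
t=11: ready={B,G} → run B
t=12: ready={B,G} → run B
t=13: ready={B,G} → run B
t=14: ready={B,G} → run B
t=15: ready={B,G} → run B
t=16: ready={B,G} → run B
t=17: ready={G} → run G
t=18: ready={G} → run G
t=19: ready={G} → run G
t=20: ready={G} → run G
t=21: ready={G} → run G
t=22: (idle)
t=23: (idle)
t=24: (idle)
t=25: (idle)

completion order = F, C, A, B, G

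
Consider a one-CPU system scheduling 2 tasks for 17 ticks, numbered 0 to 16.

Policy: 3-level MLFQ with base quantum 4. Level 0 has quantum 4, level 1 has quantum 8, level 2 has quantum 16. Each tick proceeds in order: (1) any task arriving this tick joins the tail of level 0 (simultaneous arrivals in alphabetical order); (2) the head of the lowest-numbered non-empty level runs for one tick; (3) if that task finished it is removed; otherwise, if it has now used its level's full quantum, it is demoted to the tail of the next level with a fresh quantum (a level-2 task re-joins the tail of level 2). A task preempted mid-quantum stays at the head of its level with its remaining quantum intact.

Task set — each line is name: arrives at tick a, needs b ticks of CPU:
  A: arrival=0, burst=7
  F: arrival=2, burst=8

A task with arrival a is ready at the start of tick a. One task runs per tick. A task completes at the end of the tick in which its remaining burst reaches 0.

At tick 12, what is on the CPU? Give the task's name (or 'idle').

t=0: L0/L1/L2 = A/-/- → run A
t=1: L0/L1/L2 = A/-/- → run A
t=2: L0/L1/L2 = AF/-/- → run A
t=3: L0/L1/L2 = AF/-/- → run A
t=4: L0/L1/L2 = F/A/- → run F
t=5: L0/L1/L2 = F/A/- → run F
t=6: L0/L1/L2 = F/A/- → run F
t=7: L0/L1/L2 = F/A/- → run F
t=8: L0/L1/L2 = -/AF/- → run A
t=9: L0/L1/L2 = -/AF/- → run A
t=10: L0/L1/L2 = -/AF/- → run A
t=11: L0/L1/L2 = -/F/- → run F
t=12: L0/L1/L2 = -/F/- → run F
t=13: L0/L1/L2 = -/F/- → run F
t=14: L0/L1/L2 = -/F/- → run F
t=15: (idle)
t=16: (idle)

running at tick 12 = F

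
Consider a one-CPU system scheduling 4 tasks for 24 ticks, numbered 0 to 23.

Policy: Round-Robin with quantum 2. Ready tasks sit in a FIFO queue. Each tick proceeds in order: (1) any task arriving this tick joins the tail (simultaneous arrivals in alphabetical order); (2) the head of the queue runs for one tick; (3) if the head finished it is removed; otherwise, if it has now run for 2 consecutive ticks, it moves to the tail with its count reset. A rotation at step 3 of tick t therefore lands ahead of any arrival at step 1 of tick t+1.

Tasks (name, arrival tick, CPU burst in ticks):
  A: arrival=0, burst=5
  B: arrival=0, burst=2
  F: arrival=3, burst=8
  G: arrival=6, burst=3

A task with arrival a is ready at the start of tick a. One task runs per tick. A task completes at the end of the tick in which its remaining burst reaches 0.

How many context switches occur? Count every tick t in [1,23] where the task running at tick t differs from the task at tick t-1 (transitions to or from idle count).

context switches = 9

t=0: queue=[A,B] q_used=0 → run A
t=1: queue=[A,B] q_used=1 → run A
t=2: queue=[B,A] q_used=0 → run B
t=3: queue=[B,A,F] q_used=1 → run B
t=4: queue=[A,F] q_used=0 → run A
t=5: queue=[A,F] q_used=1 → run A
t=6: queue=[F,A,G] q_used=0 → run F
t=7: queue=[F,A,G] q_used=1 → run F
t=8: queue=[A,G,F] q_used=0 → run A
t=9: queue=[G,F] q_used=0 → run G
t=10: queue=[G,F] q_used=1 → run G
t=11: queue=[F,G] q_used=0 → run F
t=12: queue=[F,G] q_used=1 → run F
t=13: queue=[G,F] q_used=0 → run G
t=14: queue=[F] q_used=0 → run F
t=15: queue=[F] q_used=1 → run F
t=16: queue=[F] q_used=0 → run F
t=17: queue=[F] q_used=1 → run F
t=18: (idle)
t=19: (idle)
t=20: (idle)
t=21: (idle)
t=22: (idle)
t=23: (idle)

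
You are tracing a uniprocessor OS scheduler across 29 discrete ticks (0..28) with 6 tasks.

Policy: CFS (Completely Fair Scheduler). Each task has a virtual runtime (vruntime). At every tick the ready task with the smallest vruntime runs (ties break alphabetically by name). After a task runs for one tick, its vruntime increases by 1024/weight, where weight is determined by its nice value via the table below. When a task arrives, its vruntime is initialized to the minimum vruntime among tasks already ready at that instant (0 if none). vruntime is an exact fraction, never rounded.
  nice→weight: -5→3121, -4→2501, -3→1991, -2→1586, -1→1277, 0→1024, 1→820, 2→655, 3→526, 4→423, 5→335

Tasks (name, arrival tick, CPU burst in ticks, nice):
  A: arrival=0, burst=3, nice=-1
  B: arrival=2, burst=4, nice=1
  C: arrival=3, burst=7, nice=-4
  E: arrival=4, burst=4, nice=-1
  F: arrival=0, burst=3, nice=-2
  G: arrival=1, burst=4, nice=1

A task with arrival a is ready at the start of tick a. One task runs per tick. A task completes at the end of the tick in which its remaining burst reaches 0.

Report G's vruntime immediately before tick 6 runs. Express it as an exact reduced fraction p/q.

vruntime(G, start of tick 6) = 256/205

t=0: vr[A=0 F=0] → run A
t=1: vr[A=1024/1277 F=0 G=0] → run F
t=2: vr[A=1024/1277 B=0 F=512/793 G=0] → run B
t=3: vr[A=1024/1277 B=256/205 C=0 F=512/793 G=0] → run C
t=4: vr[A=1024/1277 B=256/205 C=1024/2501 E=0 F=512/793 G=0] → run E
t=5: vr[A=1024/1277 B=256/205 C=1024/2501 E=1024/1277 F=512/793 G=0] → run G
t=6: vr[A=1024/1277 B=256/205 C=1024/2501 E=1024/1277 F=512/793 G=256/205] → run C
t=7: vr[A=1024/1277 B=256/205 C=2048/2501 E=1024/1277 F=512/793 G=256/205] → run F
t=8: vr[A=1024/1277 B=256/205 C=2048/2501 E=1024/1277 F=1024/793 G=256/205] → run A
t=9: vr[A=2048/1277 B=256/205 C=2048/2501 E=1024/1277 F=1024/793 G=256/205] → run E
t=10: vr[A=2048/1277 B=256/205 C=2048/2501 E=2048/1277 F=1024/793 G=256/205] → run C
t=11: vr[A=2048/1277 B=256/205 C=3072/2501 E=2048/1277 F=1024/793 G=256/205] → run C
t=12: vr[A=2048/1277 B=256/205 C=4096/2501 E=2048/1277 F=1024/793 G=256/205] → run B
t=13: vr[A=2048/1277 B=512/205 C=4096/2501 E=2048/1277 F=1024/793 G=256/205] → run G
t=14: vr[A=2048/1277 B=512/205 C=4096/2501 E=2048/1277 F=1024/793 G=512/205] → run F
t=15: vr[A=2048/1277 B=512/205 C=4096/2501 E=2048/1277 G=512/205] → run A
t=16: vr[B=512/205 C=4096/2501 E=2048/1277 G=512/205] → run E
t=17: vr[B=512/205 C=4096/2501 E=3072/1277 G=512/205] → run C
t=18: vr[B=512/205 C=5120/2501 E=3072/1277 G=512/205] → run C
t=19: vr[B=512/205 C=6144/2501 E=3072/1277 G=512/205] → run E
t=20: vr[B=512/205 C=6144/2501 G=512/205] → run C
t=21: vr[B=512/205 G=512/205] → run B
t=22: vr[B=768/205 G=512/205] → run G
t=23: vr[B=768/205 G=768/205] → run B
t=24: vr[G=768/205] → run G
t=25: (idle)
t=26: (idle)
t=27: (idle)
t=28: (idle)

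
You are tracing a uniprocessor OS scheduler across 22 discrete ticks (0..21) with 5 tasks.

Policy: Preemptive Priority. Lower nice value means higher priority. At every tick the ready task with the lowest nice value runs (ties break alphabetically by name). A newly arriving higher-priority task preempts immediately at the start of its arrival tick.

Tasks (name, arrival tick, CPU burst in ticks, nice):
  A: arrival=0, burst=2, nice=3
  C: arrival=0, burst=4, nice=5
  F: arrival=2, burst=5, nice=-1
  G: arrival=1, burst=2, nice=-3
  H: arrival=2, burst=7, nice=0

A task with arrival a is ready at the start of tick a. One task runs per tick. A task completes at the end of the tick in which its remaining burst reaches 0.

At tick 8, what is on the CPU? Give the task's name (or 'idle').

running at tick 8 = H

t=0: ready={A,C} → run A
t=1: ready={A,C,G} → run G
t=2: ready={A,C,F,G,H} → run G
t=3: ready={A,C,F,H} → run F
t=4: ready={A,C,F,H} → run F
t=5: ready={A,C,F,H} → run F
t=6: ready={A,C,F,H} → run F
t=7: ready={A,C,F,H} → run F
t=8: ready={A,C,H} → run H
t=9: ready={A,C,H} → run H
t=10: ready={A,C,H} → run H
t=11: ready={A,C,H} → run H
t=12: ready={A,C,H} → run H
t=13: ready={A,C,H} → run H
t=14: ready={A,C,H} → run H
t=15: ready={A,C} → run A
t=16: ready={C} → run C
t=17: ready={C} → run C
t=18: ready={C} → run C
t=19: ready={C} → run C
t=20: (idle)
t=21: (idle)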